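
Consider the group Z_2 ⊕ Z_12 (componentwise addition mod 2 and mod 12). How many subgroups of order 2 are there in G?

|G| = 24 and 2 | 24, so subgroups of order 2 are possible by Lagrange.
The subgroups of order 2 are: {(0,0), (0,6)}; {(0,0), (1,0)}; {(0,0), (1,6)}.
So G has 3 subgroups of order 2.

3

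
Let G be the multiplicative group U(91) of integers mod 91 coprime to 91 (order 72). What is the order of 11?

12

Compute successive powers of 11 mod 91: 11, 30, 57, 81, 72, 64, 67, 9, …; 11^12 ≡ 1 (mod 91).
So |⟨11⟩| = 12.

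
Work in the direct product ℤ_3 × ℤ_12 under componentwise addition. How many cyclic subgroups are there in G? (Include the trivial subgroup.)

Group the elements of G by the cyclic subgroup they generate; each cyclic subgroup of order d accounts for φ(d) elements.
Cyclic subgroups by order — order 1: 1; order 2: 1; order 3: 4; order 4: 1; order 6: 4; order 12: 4.
Total: 15.

15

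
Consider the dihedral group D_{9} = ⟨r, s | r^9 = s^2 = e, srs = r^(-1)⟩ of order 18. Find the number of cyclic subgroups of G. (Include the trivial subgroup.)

12

A cyclic subgroup of order d is generated by each of its φ(d) elements of order d, so the cyclic subgroups of order d number (#elements of order d)/φ(d).
Cyclic subgroups by order — order 1: 1; order 2: 9; order 3: 1; order 9: 1.
Total: 12.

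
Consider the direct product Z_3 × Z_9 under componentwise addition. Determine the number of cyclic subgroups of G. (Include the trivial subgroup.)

8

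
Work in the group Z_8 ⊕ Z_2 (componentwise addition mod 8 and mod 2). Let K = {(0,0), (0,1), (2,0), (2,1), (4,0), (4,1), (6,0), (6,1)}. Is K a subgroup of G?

|K| = 8 divides |G| = 16, consistent with Lagrange.
K contains the identity, every element's inverse is in K, and K is closed under +: it is a subgroup.

Yes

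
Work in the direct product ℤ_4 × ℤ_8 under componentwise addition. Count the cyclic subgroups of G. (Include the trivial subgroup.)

Group the elements of G by the cyclic subgroup they generate; each cyclic subgroup of order d accounts for φ(d) elements.
Cyclic subgroups by order — order 1: 1; order 2: 3; order 4: 6; order 8: 4.
Total: 14.

14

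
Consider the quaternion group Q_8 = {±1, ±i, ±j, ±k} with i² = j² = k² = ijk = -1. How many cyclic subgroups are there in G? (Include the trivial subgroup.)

Each element a generates a cyclic subgroup ⟨a⟩; distinct elements may generate the same one (a cyclic group of order d has φ(d) generators).
Cyclic subgroups by order — order 1: 1; order 2: 1; order 4: 3.
Total: 5.

5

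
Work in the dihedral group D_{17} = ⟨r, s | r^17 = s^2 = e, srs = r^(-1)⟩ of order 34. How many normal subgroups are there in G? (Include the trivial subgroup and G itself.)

3

G has 20 subgroups. Checking conjugation-invariance by order — order 1: 1/1 normal; order 2: 0/17 normal; order 17: 1/1 normal; order 34: 1/1 normal.
Total normal subgroups: 3.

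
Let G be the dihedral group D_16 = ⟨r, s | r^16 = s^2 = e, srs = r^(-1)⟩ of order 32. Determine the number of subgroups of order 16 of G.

3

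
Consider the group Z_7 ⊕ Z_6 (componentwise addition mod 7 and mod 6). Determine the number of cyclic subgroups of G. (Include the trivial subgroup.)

8

Group the elements of G by the cyclic subgroup they generate; each cyclic subgroup of order d accounts for φ(d) elements.
Cyclic subgroups by order — order 1: 1; order 2: 1; order 3: 1; order 6: 1; order 7: 1; order 14: 1; order 21: 1; order 42: 1.
Total: 8.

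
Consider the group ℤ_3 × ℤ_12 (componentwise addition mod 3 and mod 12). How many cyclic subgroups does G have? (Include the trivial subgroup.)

15

Group the elements of G by the cyclic subgroup they generate; each cyclic subgroup of order d accounts for φ(d) elements.
Cyclic subgroups by order — order 1: 1; order 2: 1; order 3: 4; order 4: 1; order 6: 4; order 12: 4.
Total: 15.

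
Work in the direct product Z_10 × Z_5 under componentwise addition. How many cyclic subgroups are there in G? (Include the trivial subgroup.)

A cyclic subgroup of order d is generated by each of its φ(d) elements of order d, so the cyclic subgroups of order d number (#elements of order d)/φ(d).
Cyclic subgroups by order — order 1: 1; order 2: 1; order 5: 6; order 10: 6.
Total: 14.

14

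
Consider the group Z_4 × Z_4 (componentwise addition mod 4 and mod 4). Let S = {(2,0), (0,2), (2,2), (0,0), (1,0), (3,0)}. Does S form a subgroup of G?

|S| = 6 does not divide |G| = 16, so by Lagrange S is not a subgroup.

No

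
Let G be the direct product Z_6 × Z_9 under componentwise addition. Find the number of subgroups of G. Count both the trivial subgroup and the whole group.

20

|G| = 54, so by Lagrange every subgroup order divides 54. Divisors: 1, 2, 3, 6, 9, 18, 27, 54.
Subgroups by order — order 1: 1; order 2: 1; order 3: 4; order 6: 4; order 9: 4; order 18: 4; order 27: 1; order 54: 1.
Total: 1 + 1 + 4 + 4 + 4 + 4 + 1 + 1 = 20.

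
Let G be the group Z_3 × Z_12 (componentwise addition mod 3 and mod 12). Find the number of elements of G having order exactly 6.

8

An element (a,b) has order lcm(ord(a), ord(b)); count pairs with lcm equal to 6.
Enumerating gives 8 such elements.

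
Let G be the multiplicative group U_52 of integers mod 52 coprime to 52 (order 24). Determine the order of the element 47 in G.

4

Compute successive powers of 47 mod 52: 47, 25, 31, 1; 47^4 ≡ 1 (mod 52).
So |⟨47⟩| = 4.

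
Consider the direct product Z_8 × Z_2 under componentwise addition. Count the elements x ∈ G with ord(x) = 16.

An element (a,b) has order lcm(ord(a), ord(b)); count pairs with lcm equal to 16.
Enumerating gives 0 such elements.

0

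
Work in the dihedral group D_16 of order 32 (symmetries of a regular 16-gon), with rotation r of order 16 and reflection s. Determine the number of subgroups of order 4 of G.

|G| = 32 and 4 | 32, so subgroups of order 4 are possible by Lagrange.
The subgroups of order 4 are: {e, r^8, r^2s, r^10s}; {e, r^8, r^3s, r^11s}; {e, r^4, r^8, r^12}; {e, r^8, r^4s, r^12s}; … (9 in all).
So G has 9 subgroups of order 4.

9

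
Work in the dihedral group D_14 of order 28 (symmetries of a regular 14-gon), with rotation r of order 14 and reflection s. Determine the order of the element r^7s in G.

Computing powers of r^7s: the smallest k with (r^7s)^k = e is k = 2.

2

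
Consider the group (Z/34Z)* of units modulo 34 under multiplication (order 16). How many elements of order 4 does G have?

The elements of order 4 are: 13, 21.
That's 2.

2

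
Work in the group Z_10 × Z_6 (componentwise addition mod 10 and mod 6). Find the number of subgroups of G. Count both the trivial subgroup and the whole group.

|G| = 60, so by Lagrange every subgroup order divides 60. Divisors: 1, 2, 3, 4, 5, 6, 10, 12, 15, 20, 30, 60.
Subgroups by order — order 1: 1; order 2: 3; order 3: 1; order 4: 1; order 5: 1; order 6: 3; order 10: 3; order 12: 1; order 15: 1; order 20: 1; order 30: 3; order 60: 1.
Total: 1 + 3 + 1 + 1 + 1 + 3 + 3 + 1 + 1 + 1 + 3 + 1 = 20.

20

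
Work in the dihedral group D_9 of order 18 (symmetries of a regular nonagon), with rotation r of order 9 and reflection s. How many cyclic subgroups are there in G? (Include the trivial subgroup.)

Group the elements of G by the cyclic subgroup they generate; each cyclic subgroup of order d accounts for φ(d) elements.
Cyclic subgroups by order — order 1: 1; order 2: 9; order 3: 1; order 9: 1.
Total: 12.

12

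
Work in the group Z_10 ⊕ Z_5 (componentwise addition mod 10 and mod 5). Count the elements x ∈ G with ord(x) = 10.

24

An element (a,b) has order lcm(ord(a), ord(b)); count pairs with lcm equal to 10.
Enumerating gives 24 such elements.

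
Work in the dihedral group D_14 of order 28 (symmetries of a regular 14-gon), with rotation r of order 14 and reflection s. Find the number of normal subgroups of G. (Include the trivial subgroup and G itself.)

7

G has 28 subgroups. Checking conjugation-invariance by order — order 1: 1/1 normal; order 2: 1/15 normal; order 4: 0/7 normal; order 7: 1/1 normal; order 14: 3/3 normal; order 28: 1/1 normal.
Total normal subgroups: 7.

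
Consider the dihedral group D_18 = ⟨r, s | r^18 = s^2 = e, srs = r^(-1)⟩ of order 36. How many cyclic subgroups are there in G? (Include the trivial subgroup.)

A cyclic subgroup of order d is generated by each of its φ(d) elements of order d, so the cyclic subgroups of order d number (#elements of order d)/φ(d).
Cyclic subgroups by order — order 1: 1; order 2: 19; order 3: 1; order 6: 1; order 9: 1; order 18: 1.
Total: 24.

24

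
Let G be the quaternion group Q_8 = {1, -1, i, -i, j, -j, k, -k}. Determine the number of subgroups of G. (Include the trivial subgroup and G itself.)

|G| = 8, so by Lagrange every subgroup order divides 8. Divisors: 1, 2, 4, 8.
Subgroups by order — order 1: 1; order 2: 1; order 4: 3; order 8: 1.
Total: 1 + 1 + 3 + 1 = 6.

6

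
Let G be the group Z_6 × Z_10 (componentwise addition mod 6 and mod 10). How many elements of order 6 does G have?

An element (a,b) has order lcm(ord(a), ord(b)); count pairs with lcm equal to 6.
Enumerating gives 6 such elements.

6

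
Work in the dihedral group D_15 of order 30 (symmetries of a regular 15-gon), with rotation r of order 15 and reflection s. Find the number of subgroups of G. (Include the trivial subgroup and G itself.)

|G| = 30, so by Lagrange every subgroup order divides 30. Divisors: 1, 2, 3, 5, 6, 10, 15, 30.
Subgroups by order — order 1: 1; order 2: 15; order 3: 1; order 5: 1; order 6: 5; order 10: 3; order 15: 1; order 30: 1.
Total: 1 + 15 + 1 + 1 + 5 + 3 + 1 + 1 = 28.

28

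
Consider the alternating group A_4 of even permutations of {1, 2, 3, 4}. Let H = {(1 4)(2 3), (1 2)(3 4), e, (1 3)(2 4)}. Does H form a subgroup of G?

Yes

|H| = 4 divides |G| = 12, consistent with Lagrange.
H contains the identity, every element's inverse is in H, and H is closed under ∘: it is a subgroup.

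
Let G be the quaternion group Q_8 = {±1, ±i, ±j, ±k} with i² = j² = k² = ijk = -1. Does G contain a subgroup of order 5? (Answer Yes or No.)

5 does not divide |G| = 8, so by Lagrange no subgroup of order 5 exists.

No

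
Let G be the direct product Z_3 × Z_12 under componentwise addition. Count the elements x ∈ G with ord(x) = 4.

2

An element (a,b) has order lcm(ord(a), ord(b)); count pairs with lcm equal to 4.
Enumerating gives 2 such elements.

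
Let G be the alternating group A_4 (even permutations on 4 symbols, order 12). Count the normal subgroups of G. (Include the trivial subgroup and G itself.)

3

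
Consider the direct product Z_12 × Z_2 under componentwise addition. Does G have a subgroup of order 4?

4 | 24. A subgroup of order 4 is {(0,0), (0,1), (6,0), (6,1)}.

Yes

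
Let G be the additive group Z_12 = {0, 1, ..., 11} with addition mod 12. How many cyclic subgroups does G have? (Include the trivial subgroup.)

Group the elements of G by the cyclic subgroup they generate; each cyclic subgroup of order d accounts for φ(d) elements.
Cyclic subgroups by order — order 1: 1; order 2: 1; order 3: 1; order 4: 1; order 6: 1; order 12: 1.
Total: 6.

6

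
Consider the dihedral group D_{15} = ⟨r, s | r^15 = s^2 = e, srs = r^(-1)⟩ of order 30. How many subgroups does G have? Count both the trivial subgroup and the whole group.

28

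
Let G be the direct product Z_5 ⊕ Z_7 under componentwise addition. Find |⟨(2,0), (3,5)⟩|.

|⟨(2,0)⟩| = 5 and |⟨(3,5)⟩| = 35, so |H| is a multiple of lcm(5, 35) = 35 and divides |G| = 35.
Closing {(2,0), (3,5)} under the group operation gives all of G, so |H| = 35.

35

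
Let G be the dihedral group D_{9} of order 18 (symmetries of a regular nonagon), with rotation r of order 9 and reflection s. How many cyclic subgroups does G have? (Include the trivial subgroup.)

Each element a generates a cyclic subgroup ⟨a⟩; distinct elements may generate the same one (a cyclic group of order d has φ(d) generators).
Cyclic subgroups by order — order 1: 1; order 2: 9; order 3: 1; order 9: 1.
Total: 12.

12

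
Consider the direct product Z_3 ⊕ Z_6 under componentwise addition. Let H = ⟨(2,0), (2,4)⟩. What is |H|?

|⟨(2,0)⟩| = 3 and |⟨(2,4)⟩| = 3, so |H| is a multiple of lcm(3, 3) = 3 and divides |G| = 18.
Closing under the operation: H = {(0,0), (0,2), (0,4), (1,0), (1,2), (1,4), (2,0), (2,2), (2,4)}, so |H| = 9.

9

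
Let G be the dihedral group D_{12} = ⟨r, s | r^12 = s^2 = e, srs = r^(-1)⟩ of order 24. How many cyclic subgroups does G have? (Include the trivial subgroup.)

18

A cyclic subgroup of order d is generated by each of its φ(d) elements of order d, so the cyclic subgroups of order d number (#elements of order d)/φ(d).
Cyclic subgroups by order — order 1: 1; order 2: 13; order 3: 1; order 4: 1; order 6: 1; order 12: 1.
Total: 18.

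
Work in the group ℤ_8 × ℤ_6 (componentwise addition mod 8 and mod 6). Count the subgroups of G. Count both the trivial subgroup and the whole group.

22

|G| = 48, so by Lagrange every subgroup order divides 48. Divisors: 1, 2, 3, 4, 6, 8, 12, 16, 24, 48.
Subgroups by order — order 1: 1; order 2: 3; order 3: 1; order 4: 3; order 6: 3; order 8: 3; order 12: 3; order 16: 1; order 24: 3; order 48: 1.
Total: 1 + 3 + 1 + 3 + 3 + 3 + 3 + 1 + 3 + 1 = 22.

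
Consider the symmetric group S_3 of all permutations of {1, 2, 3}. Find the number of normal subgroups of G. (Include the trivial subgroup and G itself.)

3

G has 6 subgroups. Checking conjugation-invariance by order — order 1: 1/1 normal; order 2: 0/3 normal; order 3: 1/1 normal; order 6: 1/1 normal.
Total normal subgroups: 3.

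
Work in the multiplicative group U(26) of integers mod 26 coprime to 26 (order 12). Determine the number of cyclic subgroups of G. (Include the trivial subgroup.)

6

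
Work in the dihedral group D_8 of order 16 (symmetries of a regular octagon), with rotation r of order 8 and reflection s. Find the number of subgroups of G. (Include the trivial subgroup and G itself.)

19

|G| = 16, so by Lagrange every subgroup order divides 16. Divisors: 1, 2, 4, 8, 16.
Subgroups by order — order 1: 1; order 2: 9; order 4: 5; order 8: 3; order 16: 1.
Total: 1 + 9 + 5 + 3 + 1 = 19.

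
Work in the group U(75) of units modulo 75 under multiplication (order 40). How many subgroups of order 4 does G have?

|G| = 40 and 4 | 40, so subgroups of order 4 are possible by Lagrange.
The subgroups of order 4 are: {1, 26, 49, 74}; {1, 32, 49, 68}; {1, 7, 43, 49}.
So G has 3 subgroups of order 4.

3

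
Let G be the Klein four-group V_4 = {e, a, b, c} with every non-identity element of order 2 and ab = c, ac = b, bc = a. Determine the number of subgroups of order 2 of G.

|G| = 4 and 2 | 4, so subgroups of order 2 are possible by Lagrange.
The subgroups of order 2 are: {e, a}; {e, b}; {e, c}.
So G has 3 subgroups of order 2.

3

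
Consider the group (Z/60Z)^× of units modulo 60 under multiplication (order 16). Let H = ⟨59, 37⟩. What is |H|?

8

|⟨59⟩| = 2 and |⟨37⟩| = 4, so |H| is a multiple of lcm(2, 4) = 4 and divides |G| = 16.
Closing under the operation: H = {1, 11, 13, 23, 37, 47, 49, 59}, so |H| = 8.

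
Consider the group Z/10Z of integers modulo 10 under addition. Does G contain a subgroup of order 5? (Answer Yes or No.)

Yes

5 | 10. A subgroup of order 5 is {0, 2, 4, 6, 8}.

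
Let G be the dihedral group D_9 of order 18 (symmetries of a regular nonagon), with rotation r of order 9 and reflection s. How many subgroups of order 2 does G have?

9

|G| = 18 and 2 | 18, so subgroups of order 2 are possible by Lagrange.
The subgroups of order 2 are: {e, r^2s}; {e, r^3s}; {e, r^4s}; {e, r^5s}; … (9 in all).
So G has 9 subgroups of order 2.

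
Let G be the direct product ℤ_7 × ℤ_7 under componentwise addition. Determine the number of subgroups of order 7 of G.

8

|G| = 49 and 7 | 49, so subgroups of order 7 are possible by Lagrange.
The subgroups of order 7 are: {(0,0), (0,1), (0,2), (0,3), (0,4), (0,5), (0,6)}; {(0,0), (1,0), (2,0), (3,0), (4,0), (5,0), (6,0)}; {(0,0), (1,1), (2,2), (3,3), (4,4), (5,5), (6,6)}; {(0,0), (1,2), (2,4), (3,6), (4,1), (5,3), (6,5)}; … (8 in all).
So G has 8 subgroups of order 7.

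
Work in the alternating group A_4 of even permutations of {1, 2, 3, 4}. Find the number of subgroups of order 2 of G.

3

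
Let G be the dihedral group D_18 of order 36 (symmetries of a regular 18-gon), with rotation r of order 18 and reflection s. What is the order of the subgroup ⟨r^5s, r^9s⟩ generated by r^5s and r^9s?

18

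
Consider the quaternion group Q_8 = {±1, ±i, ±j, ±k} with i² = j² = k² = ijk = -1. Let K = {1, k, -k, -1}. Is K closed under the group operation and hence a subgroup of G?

Yes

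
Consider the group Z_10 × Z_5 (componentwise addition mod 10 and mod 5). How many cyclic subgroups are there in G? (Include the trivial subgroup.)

14

Each element a generates a cyclic subgroup ⟨a⟩; distinct elements may generate the same one (a cyclic group of order d has φ(d) generators).
Cyclic subgroups by order — order 1: 1; order 2: 1; order 5: 6; order 10: 6.
Total: 14.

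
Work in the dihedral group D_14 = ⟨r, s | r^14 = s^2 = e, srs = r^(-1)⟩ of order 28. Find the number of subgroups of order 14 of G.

|G| = 28 and 14 | 28, so subgroups of order 14 are possible by Lagrange.
The subgroups of order 14 are: {e, r, r^2, r^3, r^4, r^5, r^6, r^7, r^8, r^9, r^10, r^11, r^12, r^13}; {e, r^2, r^4, r^6, r^8, r^10, r^12, s, r^2s, r^4s, r^6s, r^8s, r^10s, r^12s}; {e, r^2, r^4, r^6, r^8, r^10, r^12, rs, r^3s, r^5s, r^7s, r^9s, r^11s, r^13s}.
So G has 3 subgroups of order 14.

3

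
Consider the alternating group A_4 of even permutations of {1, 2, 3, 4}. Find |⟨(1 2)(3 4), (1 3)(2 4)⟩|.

|⟨(1 2)(3 4)⟩| = 2 and |⟨(1 3)(2 4)⟩| = 2, so |H| is a multiple of lcm(2, 2) = 2 and divides |G| = 12.
Closing under the operation: H = {e, (1 2)(3 4), (1 3)(2 4), (1 4)(2 3)}, so |H| = 4.

4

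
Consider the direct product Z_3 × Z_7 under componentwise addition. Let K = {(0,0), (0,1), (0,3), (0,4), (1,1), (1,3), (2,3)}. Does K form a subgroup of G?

No

(0,1) ∈ K but its inverse (0,6) ∉ K, so K is not a subgroup.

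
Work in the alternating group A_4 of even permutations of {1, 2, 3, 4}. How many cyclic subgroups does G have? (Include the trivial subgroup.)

8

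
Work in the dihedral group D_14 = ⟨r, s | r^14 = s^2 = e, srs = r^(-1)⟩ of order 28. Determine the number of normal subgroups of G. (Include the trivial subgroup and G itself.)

7

G has 28 subgroups. Checking conjugation-invariance by order — order 1: 1/1 normal; order 2: 1/15 normal; order 4: 0/7 normal; order 7: 1/1 normal; order 14: 3/3 normal; order 28: 1/1 normal.
Total normal subgroups: 7.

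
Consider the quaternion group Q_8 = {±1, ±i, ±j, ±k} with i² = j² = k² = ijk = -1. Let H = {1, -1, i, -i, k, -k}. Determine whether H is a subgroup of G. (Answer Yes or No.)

|H| = 6 does not divide |G| = 8, so by Lagrange H is not a subgroup.

No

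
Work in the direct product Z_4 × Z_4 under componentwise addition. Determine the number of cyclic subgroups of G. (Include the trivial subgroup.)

10

Group the elements of G by the cyclic subgroup they generate; each cyclic subgroup of order d accounts for φ(d) elements.
Cyclic subgroups by order — order 1: 1; order 2: 3; order 4: 6.
Total: 10.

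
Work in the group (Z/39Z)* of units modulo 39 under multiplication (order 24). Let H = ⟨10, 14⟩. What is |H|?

12

|⟨10⟩| = 6 and |⟨14⟩| = 2, so |H| is a multiple of lcm(6, 2) = 6 and divides |G| = 24.
Closing under the operation: H = {1, 4, 10, 14, 16, 17, 22, 23, 25, 29, 35, 38}, so |H| = 12.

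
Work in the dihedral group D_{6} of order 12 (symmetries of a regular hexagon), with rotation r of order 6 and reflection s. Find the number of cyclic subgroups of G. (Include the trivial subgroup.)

10

Group the elements of G by the cyclic subgroup they generate; each cyclic subgroup of order d accounts for φ(d) elements.
Cyclic subgroups by order — order 1: 1; order 2: 7; order 3: 1; order 6: 1.
Total: 10.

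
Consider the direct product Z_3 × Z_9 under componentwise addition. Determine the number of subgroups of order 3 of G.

4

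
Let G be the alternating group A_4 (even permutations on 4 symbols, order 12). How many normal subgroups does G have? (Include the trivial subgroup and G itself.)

3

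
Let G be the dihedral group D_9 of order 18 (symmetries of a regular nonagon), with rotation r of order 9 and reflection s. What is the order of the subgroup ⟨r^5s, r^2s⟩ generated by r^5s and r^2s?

|⟨r^5s⟩| = 2 and |⟨r^2s⟩| = 2, so |H| is a multiple of lcm(2, 2) = 2 and divides |G| = 18.
Closing under the operation: H = {e, r^3, r^6, r^2s, r^5s, r^8s}, so |H| = 6.

6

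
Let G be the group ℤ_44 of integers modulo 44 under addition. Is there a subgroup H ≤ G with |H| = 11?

Yes

11 | 44. A subgroup of order 11 is {0, 4, 8, 12, 16, 20, 24, 28, 32, 36, 40}.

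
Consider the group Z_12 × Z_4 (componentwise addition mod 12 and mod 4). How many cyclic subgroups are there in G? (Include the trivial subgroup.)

20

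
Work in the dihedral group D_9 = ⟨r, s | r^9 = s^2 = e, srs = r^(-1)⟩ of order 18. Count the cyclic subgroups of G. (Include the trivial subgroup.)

Group the elements of G by the cyclic subgroup they generate; each cyclic subgroup of order d accounts for φ(d) elements.
Cyclic subgroups by order — order 1: 1; order 2: 9; order 3: 1; order 9: 1.
Total: 12.

12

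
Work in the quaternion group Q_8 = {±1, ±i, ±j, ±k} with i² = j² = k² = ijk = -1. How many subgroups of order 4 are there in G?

3

|G| = 8 and 4 | 8, so subgroups of order 4 are possible by Lagrange.
The subgroups of order 4 are: {1, -1, i, -i}; {1, -1, j, -j}; {1, -1, k, -k}.
So G has 3 subgroups of order 4.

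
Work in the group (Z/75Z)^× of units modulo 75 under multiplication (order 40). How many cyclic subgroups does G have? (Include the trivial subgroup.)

12

Group the elements of G by the cyclic subgroup they generate; each cyclic subgroup of order d accounts for φ(d) elements.
Cyclic subgroups by order — order 1: 1; order 2: 3; order 4: 2; order 5: 1; order 10: 3; order 20: 2.
Total: 12.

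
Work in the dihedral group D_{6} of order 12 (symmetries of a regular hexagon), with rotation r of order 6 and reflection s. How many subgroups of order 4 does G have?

3

|G| = 12 and 4 | 12, so subgroups of order 4 are possible by Lagrange.
The subgroups of order 4 are: {e, r^3, r^2s, r^5s}; {e, r^3, s, r^3s}; {e, r^3, rs, r^4s}.
So G has 3 subgroups of order 4.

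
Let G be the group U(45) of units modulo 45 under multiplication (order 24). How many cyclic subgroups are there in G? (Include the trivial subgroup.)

12

A cyclic subgroup of order d is generated by each of its φ(d) elements of order d, so the cyclic subgroups of order d number (#elements of order d)/φ(d).
Cyclic subgroups by order — order 1: 1; order 2: 3; order 3: 1; order 4: 2; order 6: 3; order 12: 2.
Total: 12.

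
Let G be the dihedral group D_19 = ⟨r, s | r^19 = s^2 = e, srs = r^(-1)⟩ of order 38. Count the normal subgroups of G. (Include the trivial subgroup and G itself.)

G has 22 subgroups. Checking conjugation-invariance by order — order 1: 1/1 normal; order 2: 0/19 normal; order 19: 1/1 normal; order 38: 1/1 normal.
Total normal subgroups: 3.

3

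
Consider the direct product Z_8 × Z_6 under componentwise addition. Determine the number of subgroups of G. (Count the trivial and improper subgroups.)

22

|G| = 48, so by Lagrange every subgroup order divides 48. Divisors: 1, 2, 3, 4, 6, 8, 12, 16, 24, 48.
Subgroups by order — order 1: 1; order 2: 3; order 3: 1; order 4: 3; order 6: 3; order 8: 3; order 12: 3; order 16: 1; order 24: 3; order 48: 1.
Total: 1 + 3 + 1 + 3 + 3 + 3 + 3 + 1 + 3 + 1 = 22.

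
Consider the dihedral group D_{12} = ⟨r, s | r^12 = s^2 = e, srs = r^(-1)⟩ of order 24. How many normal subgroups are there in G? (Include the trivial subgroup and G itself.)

G has 34 subgroups. Checking conjugation-invariance by order — order 1: 1/1 normal; order 2: 1/13 normal; order 3: 1/1 normal; order 4: 1/7 normal; order 6: 1/5 normal; order 8: 0/3 normal; order 12: 3/3 normal; order 24: 1/1 normal.
Total normal subgroups: 9.

9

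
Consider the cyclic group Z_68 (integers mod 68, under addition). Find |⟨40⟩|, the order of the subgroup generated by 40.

In Z_68, the order of an element a is n/gcd(a, n).
gcd(40, 68) = 4, so |⟨40⟩| = 68/4 = 17.

17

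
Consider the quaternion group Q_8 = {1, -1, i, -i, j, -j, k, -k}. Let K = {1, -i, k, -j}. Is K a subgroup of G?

No

-i ∈ K but its inverse i ∉ K, so K is not a subgroup.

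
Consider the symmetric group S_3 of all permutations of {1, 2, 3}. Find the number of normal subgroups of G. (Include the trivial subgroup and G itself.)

3

G has 6 subgroups. Checking conjugation-invariance by order — order 1: 1/1 normal; order 2: 0/3 normal; order 3: 1/1 normal; order 6: 1/1 normal.
Total normal subgroups: 3.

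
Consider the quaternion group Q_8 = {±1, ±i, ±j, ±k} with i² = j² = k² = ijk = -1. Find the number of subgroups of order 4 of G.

|G| = 8 and 4 | 8, so subgroups of order 4 are possible by Lagrange.
The subgroups of order 4 are: {1, -1, i, -i}; {1, -1, j, -j}; {1, -1, k, -k}.
So G has 3 subgroups of order 4.

3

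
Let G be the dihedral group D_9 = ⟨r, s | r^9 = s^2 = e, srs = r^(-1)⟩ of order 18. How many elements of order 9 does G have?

6

The elements of order 9 are: r, r^2, r^4, r^5, r^7, r^8.
That's 6.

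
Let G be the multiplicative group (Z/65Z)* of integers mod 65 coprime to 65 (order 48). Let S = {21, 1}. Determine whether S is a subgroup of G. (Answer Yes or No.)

No

21 ∈ S but its inverse 31 ∉ S, so S is not a subgroup.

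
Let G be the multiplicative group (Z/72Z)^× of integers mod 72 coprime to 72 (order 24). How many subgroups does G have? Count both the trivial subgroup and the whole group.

32

|G| = 24, so by Lagrange every subgroup order divides 24. Divisors: 1, 2, 3, 4, 6, 8, 12, 24.
Subgroups by order — order 1: 1; order 2: 7; order 3: 1; order 4: 7; order 6: 7; order 8: 1; order 12: 7; order 24: 1.
Total: 1 + 7 + 1 + 7 + 7 + 1 + 7 + 1 = 32.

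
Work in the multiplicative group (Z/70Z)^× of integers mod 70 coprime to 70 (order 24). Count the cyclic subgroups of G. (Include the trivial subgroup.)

Each element a generates a cyclic subgroup ⟨a⟩; distinct elements may generate the same one (a cyclic group of order d has φ(d) generators).
Cyclic subgroups by order — order 1: 1; order 2: 3; order 3: 1; order 4: 2; order 6: 3; order 12: 2.
Total: 12.

12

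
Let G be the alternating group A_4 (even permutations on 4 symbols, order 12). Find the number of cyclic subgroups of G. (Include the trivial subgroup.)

8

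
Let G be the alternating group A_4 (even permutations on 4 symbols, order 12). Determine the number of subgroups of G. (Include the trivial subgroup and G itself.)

|G| = 12, so by Lagrange every subgroup order divides 12. Divisors: 1, 2, 3, 4, 6, 12.
Subgroups by order — order 1: 1; order 2: 3; order 3: 4; order 4: 1; order 6: 0; order 12: 1.
Total: 1 + 3 + 4 + 1 + 0 + 1 = 10.

10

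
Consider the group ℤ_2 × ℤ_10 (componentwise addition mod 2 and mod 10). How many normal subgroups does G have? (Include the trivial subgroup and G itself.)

10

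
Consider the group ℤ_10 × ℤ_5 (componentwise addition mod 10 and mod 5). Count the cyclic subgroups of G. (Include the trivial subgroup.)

14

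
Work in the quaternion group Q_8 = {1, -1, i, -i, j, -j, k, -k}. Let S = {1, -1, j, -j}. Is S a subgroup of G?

|S| = 4 divides |G| = 8, consistent with Lagrange.
S contains the identity, every element's inverse is in S, and S is closed under ·: it is a subgroup.
In fact S = ⟨j⟩.

Yes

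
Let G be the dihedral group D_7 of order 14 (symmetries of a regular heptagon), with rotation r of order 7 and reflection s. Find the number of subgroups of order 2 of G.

7

|G| = 14 and 2 | 14, so subgroups of order 2 are possible by Lagrange.
The subgroups of order 2 are: {e, r^2s}; {e, r^3s}; {e, r^4s}; {e, r^5s}; … (7 in all).
So G has 7 subgroups of order 2.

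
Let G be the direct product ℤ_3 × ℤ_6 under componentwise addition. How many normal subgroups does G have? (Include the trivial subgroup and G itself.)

12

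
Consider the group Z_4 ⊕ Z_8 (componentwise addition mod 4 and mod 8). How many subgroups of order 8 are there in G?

|G| = 32 and 8 | 32, so subgroups of order 8 are possible by Lagrange.
The subgroups of order 8 are: {(0,0), (0,1), (0,2), (0,3), (0,4), (0,5), (0,6), (0,7)}; {(0,0), (0,2), (0,4), (0,6), (2,0), (2,2), (2,4), (2,6)}; {(0,0), (0,2), (0,4), (0,6), (2,1), (2,3), (2,5), (2,7)}; {(0,0), (0,4), (1,0), (1,4), (2,0), (2,4), (3,0), (3,4)}; … (7 in all).
So G has 7 subgroups of order 8.

7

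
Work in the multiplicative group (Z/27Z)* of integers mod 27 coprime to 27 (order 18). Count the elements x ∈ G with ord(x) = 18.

The elements of order 18 are: 2, 5, 11, 14, 20, 23.
That's 6.

6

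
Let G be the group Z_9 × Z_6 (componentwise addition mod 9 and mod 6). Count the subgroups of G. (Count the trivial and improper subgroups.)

20

|G| = 54, so by Lagrange every subgroup order divides 54. Divisors: 1, 2, 3, 6, 9, 18, 27, 54.
Subgroups by order — order 1: 1; order 2: 1; order 3: 4; order 6: 4; order 9: 4; order 18: 4; order 27: 1; order 54: 1.
Total: 1 + 1 + 4 + 4 + 4 + 4 + 1 + 1 = 20.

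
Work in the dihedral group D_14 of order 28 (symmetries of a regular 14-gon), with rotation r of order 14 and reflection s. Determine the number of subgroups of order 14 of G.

|G| = 28 and 14 | 28, so subgroups of order 14 are possible by Lagrange.
The subgroups of order 14 are: {e, r, r^2, r^3, r^4, r^5, r^6, r^7, r^8, r^9, r^10, r^11, r^12, r^13}; {e, r^2, r^4, r^6, r^8, r^10, r^12, s, r^2s, r^4s, r^6s, r^8s, r^10s, r^12s}; {e, r^2, r^4, r^6, r^8, r^10, r^12, rs, r^3s, r^5s, r^7s, r^9s, r^11s, r^13s}.
So G has 3 subgroups of order 14.

3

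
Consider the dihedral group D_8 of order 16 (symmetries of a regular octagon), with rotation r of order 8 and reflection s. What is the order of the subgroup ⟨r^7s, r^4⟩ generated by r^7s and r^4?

|⟨r^7s⟩| = 2 and |⟨r^4⟩| = 2, so |H| is a multiple of lcm(2, 2) = 2 and divides |G| = 16.
Closing under the operation: H = {e, r^4, r^3s, r^7s}, so |H| = 4.

4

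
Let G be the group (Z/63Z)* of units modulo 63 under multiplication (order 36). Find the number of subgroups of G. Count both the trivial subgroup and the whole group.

|G| = 36, so by Lagrange every subgroup order divides 36. Divisors: 1, 2, 3, 4, 6, 9, 12, 18, 36.
Subgroups by order — order 1: 1; order 2: 3; order 3: 4; order 4: 1; order 6: 12; order 9: 1; order 12: 4; order 18: 3; order 36: 1.
Total: 1 + 3 + 4 + 1 + 12 + 1 + 4 + 3 + 1 = 30.

30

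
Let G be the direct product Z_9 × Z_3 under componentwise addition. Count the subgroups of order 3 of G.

4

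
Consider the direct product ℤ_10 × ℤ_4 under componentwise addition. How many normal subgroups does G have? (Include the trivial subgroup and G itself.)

16

G is abelian, so every subgroup is normal.
G has 16 subgroups in total, hence 16 normal subgroups.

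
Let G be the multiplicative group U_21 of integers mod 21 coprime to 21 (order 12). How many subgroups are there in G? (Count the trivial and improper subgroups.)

|G| = 12, so by Lagrange every subgroup order divides 12. Divisors: 1, 2, 3, 4, 6, 12.
Subgroups by order — order 1: 1; order 2: 3; order 3: 1; order 4: 1; order 6: 3; order 12: 1.
Total: 1 + 3 + 1 + 1 + 3 + 1 = 10.

10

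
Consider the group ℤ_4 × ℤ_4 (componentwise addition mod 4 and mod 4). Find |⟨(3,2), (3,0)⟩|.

8

|⟨(3,2)⟩| = 4 and |⟨(3,0)⟩| = 4, so |H| is a multiple of lcm(4, 4) = 4 and divides |G| = 16.
Closing under the operation: H = {(0,0), (0,2), (1,0), (1,2), (2,0), (2,2), (3,0), (3,2)}, so |H| = 8.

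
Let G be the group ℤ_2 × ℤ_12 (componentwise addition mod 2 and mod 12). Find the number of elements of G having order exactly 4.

An element (a,b) has order lcm(ord(a), ord(b)); count pairs with lcm equal to 4.
Enumerating gives 4 such elements.

4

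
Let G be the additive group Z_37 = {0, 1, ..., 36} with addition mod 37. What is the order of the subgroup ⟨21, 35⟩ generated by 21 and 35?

|⟨21⟩| = 37 and |⟨35⟩| = 37, so |H| is a multiple of lcm(37, 37) = 37 and divides |G| = 37.
Closing {21, 35} under the group operation gives all of G, so |H| = 37.

37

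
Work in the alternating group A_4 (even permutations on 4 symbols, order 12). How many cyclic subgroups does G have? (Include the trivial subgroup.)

8

Group the elements of G by the cyclic subgroup they generate; each cyclic subgroup of order d accounts for φ(d) elements.
Cyclic subgroups by order — order 1: 1; order 2: 3; order 3: 4.
Total: 8.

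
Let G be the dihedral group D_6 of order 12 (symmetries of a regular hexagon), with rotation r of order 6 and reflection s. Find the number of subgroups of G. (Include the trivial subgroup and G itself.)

|G| = 12, so by Lagrange every subgroup order divides 12. Divisors: 1, 2, 3, 4, 6, 12.
Subgroups by order — order 1: 1; order 2: 7; order 3: 1; order 4: 3; order 6: 3; order 12: 1.
Total: 1 + 7 + 1 + 3 + 3 + 1 = 16.

16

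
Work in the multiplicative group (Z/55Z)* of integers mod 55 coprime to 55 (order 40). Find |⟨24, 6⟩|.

|⟨24⟩| = 10 and |⟨6⟩| = 10, so |H| is a multiple of lcm(10, 10) = 10 and divides |G| = 40.
Closing under the operation: H = {1, 4, 6, 9, 14, 16, 19, 21, 24, 26, 29, 31, 34, 36, 39, 41, 46, 49, 51, 54}, so |H| = 20.

20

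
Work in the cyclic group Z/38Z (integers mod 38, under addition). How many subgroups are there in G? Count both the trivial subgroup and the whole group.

4

Subgroups of the cyclic group Z/38Z correspond bijectively to divisors of 38.
Divisors of 38: 1, 2, 19, 38.
So Z/38Z has 4 subgroups.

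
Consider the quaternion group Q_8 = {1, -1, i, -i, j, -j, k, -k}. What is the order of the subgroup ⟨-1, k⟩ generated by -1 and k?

|⟨-1⟩| = 2 and |⟨k⟩| = 4, so |H| is a multiple of lcm(2, 4) = 4 and divides |G| = 8.
Closing under the operation: H = {1, -1, k, -k}, so |H| = 4.

4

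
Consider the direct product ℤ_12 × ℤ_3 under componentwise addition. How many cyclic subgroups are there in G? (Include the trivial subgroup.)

Group the elements of G by the cyclic subgroup they generate; each cyclic subgroup of order d accounts for φ(d) elements.
Cyclic subgroups by order — order 1: 1; order 2: 1; order 3: 4; order 4: 1; order 6: 4; order 12: 4.
Total: 15.

15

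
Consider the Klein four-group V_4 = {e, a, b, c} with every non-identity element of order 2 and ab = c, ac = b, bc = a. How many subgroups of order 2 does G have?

|G| = 4 and 2 | 4, so subgroups of order 2 are possible by Lagrange.
The subgroups of order 2 are: {e, a}; {e, b}; {e, c}.
So G has 3 subgroups of order 2.

3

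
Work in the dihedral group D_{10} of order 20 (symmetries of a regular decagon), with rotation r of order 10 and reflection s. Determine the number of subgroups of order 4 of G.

5

|G| = 20 and 4 | 20, so subgroups of order 4 are possible by Lagrange.
The subgroups of order 4 are: {e, r^5, r^2s, r^7s}; {e, r^5, r^3s, r^8s}; {e, r^5, r^4s, r^9s}; {e, r^5, s, r^5s}; … (5 in all).
So G has 5 subgroups of order 4.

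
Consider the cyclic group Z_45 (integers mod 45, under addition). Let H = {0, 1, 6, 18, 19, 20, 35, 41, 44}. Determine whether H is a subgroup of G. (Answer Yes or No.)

35 ∈ H but its inverse 10 ∉ H, so H is not a subgroup.

No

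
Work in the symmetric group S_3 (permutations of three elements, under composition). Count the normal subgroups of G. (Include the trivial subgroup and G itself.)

3

G has 6 subgroups. Checking conjugation-invariance by order — order 1: 1/1 normal; order 2: 0/3 normal; order 3: 1/1 normal; order 6: 1/1 normal.
Total normal subgroups: 3.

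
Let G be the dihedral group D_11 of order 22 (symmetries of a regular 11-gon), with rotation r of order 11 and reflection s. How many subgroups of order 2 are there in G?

11

|G| = 22 and 2 | 22, so subgroups of order 2 are possible by Lagrange.
The subgroups of order 2 are: {e, r^10s}; {e, r^2s}; {e, r^3s}; {e, r^4s}; … (11 in all).
So G has 11 subgroups of order 2.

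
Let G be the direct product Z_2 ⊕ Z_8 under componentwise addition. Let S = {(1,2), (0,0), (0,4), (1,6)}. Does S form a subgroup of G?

Yes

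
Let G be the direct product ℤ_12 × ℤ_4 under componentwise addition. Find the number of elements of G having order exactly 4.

An element (a,b) has order lcm(ord(a), ord(b)); count pairs with lcm equal to 4.
Enumerating gives 12 such elements.

12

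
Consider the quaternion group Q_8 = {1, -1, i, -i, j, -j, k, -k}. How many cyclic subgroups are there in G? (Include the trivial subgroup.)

5

A cyclic subgroup of order d is generated by each of its φ(d) elements of order d, so the cyclic subgroups of order d number (#elements of order d)/φ(d).
Cyclic subgroups by order — order 1: 1; order 2: 1; order 4: 3.
Total: 5.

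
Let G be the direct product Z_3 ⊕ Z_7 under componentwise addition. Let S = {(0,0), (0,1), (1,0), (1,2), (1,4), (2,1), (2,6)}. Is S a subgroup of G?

(0,1) ∈ S but its inverse (0,6) ∉ S, so S is not a subgroup.

No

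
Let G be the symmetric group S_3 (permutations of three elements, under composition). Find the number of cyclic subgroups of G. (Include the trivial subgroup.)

5

Each element a generates a cyclic subgroup ⟨a⟩; distinct elements may generate the same one (a cyclic group of order d has φ(d) generators).
Cyclic subgroups by order — order 1: 1; order 2: 3; order 3: 1.
Total: 5.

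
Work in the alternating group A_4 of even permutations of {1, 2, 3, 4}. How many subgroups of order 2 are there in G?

|G| = 12 and 2 | 12, so subgroups of order 2 are possible by Lagrange.
The subgroups of order 2 are: {e, (1 2)(3 4)}; {e, (1 3)(2 4)}; {e, (1 4)(2 3)}.
So G has 3 subgroups of order 2.

3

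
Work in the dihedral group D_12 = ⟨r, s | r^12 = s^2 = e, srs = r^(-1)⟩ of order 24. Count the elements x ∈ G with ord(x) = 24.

0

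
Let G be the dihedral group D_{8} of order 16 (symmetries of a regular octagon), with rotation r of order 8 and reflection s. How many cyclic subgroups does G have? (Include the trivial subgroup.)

12

Each element a generates a cyclic subgroup ⟨a⟩; distinct elements may generate the same one (a cyclic group of order d has φ(d) generators).
Cyclic subgroups by order — order 1: 1; order 2: 9; order 4: 1; order 8: 1.
Total: 12.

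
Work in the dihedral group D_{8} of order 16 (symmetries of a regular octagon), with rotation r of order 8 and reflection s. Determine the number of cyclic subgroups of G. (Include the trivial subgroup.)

Each element a generates a cyclic subgroup ⟨a⟩; distinct elements may generate the same one (a cyclic group of order d has φ(d) generators).
Cyclic subgroups by order — order 1: 1; order 2: 9; order 4: 1; order 8: 1.
Total: 12.

12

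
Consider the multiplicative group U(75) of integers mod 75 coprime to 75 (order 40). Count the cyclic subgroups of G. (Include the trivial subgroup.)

Group the elements of G by the cyclic subgroup they generate; each cyclic subgroup of order d accounts for φ(d) elements.
Cyclic subgroups by order — order 1: 1; order 2: 3; order 4: 2; order 5: 1; order 10: 3; order 20: 2.
Total: 12.

12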